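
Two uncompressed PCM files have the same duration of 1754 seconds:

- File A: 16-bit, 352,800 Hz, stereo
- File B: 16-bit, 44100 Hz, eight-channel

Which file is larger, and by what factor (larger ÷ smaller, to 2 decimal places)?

File A, by a factor of 2.00

File A: 352,800 × 2 × 2 = 1,411,200 bytes/s.
File B: 44,100 × 2 × 8 = 705,600 bytes/s.
File A is larger; ratio = 2,475,244,800 / 1,237,622,400 = 2.00.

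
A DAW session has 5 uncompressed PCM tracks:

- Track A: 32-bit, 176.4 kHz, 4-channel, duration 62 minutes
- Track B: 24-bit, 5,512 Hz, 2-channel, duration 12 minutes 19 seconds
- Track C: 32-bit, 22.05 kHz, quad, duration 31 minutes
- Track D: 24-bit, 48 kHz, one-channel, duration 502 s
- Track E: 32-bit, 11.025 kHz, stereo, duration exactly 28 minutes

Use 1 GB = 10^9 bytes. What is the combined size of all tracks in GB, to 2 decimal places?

11.40 GB

Track A: 62 minutes = 3,720 s; 176,400 × 3,720 × 4 × 4 = 10,499,328,000 bytes.
Track B: 12 minutes 19 seconds = 739 s; 5,512 × 739 × 3 × 2 = 24,440,208 bytes.
Track C: 31 minutes = 1,860 s; 22,050 × 1,860 × 4 × 4 = 656,208,000 bytes.
Track D: 48,000 × 502 × 3 × 1 = 72,288,000 bytes.
Track E: exactly 28 minutes = 1,680 s; 11,025 × 1,680 × 4 × 2 = 148,176,000 bytes.
Total = 11,400,440,208 bytes = 11.40 GB.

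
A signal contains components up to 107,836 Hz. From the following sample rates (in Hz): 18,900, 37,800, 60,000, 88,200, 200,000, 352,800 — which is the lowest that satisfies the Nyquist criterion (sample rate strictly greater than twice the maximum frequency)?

352,800 Hz

Need sample rate > 2 × 107,836 = 215,672 Hz.
Lowest listed rate above 215,672 Hz is 352,800 Hz.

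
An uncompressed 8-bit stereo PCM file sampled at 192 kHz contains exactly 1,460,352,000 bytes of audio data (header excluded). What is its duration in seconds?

3,803 seconds

Byte rate = 192,000 × 1 × 2 = 384,000 bytes/s.
Duration = 1,460,352,000 / 384,000 = 3,803 s.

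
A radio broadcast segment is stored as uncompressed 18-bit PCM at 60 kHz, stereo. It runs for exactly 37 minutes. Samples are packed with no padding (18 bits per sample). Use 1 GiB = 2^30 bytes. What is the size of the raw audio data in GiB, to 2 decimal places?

Duration = exactly 37 minutes = 2,220 s.
Bits = 60,000 × 2,220 × 18 × 2 = 4,795,200,000 bits = 599,400,000 bytes.
599,400,000 / 1,073,741,824 = 0.56 GiB.

0.56 GiB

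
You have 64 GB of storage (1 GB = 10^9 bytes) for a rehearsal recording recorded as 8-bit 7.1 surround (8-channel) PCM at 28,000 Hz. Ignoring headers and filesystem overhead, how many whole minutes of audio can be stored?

Uncompressed byte rate = 28,000 × 1 × 8 = 224,000 bytes/s.
Capacity = 64 × 1,000,000,000 = 64,000,000,000 bytes.
64,000,000,000 / 224,000 ≈ 285714.29 s → 4,761 minutes.

4,761 minutes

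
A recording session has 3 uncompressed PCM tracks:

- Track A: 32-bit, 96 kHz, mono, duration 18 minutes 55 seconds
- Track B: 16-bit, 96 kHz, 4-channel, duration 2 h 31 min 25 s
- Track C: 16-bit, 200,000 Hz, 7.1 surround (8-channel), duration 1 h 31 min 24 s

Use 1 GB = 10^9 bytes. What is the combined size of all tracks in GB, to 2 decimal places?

Track A: 18 minutes 55 seconds = 1,135 s; 96,000 × 1,135 × 4 × 1 = 435,840,000 bytes.
Track B: 2 h 31 min 25 s = 9,085 s; 96,000 × 9,085 × 2 × 4 = 6,977,280,000 bytes.
Track C: 1 h 31 min 24 s = 5,484 s; 200,000 × 5,484 × 2 × 8 = 17,548,800,000 bytes.
Total = 24,961,920,000 bytes = 24.96 GB.

24.96 GB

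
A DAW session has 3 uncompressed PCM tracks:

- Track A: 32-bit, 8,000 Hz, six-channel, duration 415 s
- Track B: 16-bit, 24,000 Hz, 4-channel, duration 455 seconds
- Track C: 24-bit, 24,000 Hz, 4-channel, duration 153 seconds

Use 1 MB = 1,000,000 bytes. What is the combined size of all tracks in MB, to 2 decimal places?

211.10 MB

Track A: 8,000 × 415 × 4 × 6 = 79,680,000 bytes.
Track B: 24,000 × 455 × 2 × 4 = 87,360,000 bytes.
Track C: 24,000 × 153 × 3 × 4 = 44,064,000 bytes.
Total = 211,104,000 bytes = 211.10 MB.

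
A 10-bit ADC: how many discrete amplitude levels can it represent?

1,024 levels

2^10 = 1,024.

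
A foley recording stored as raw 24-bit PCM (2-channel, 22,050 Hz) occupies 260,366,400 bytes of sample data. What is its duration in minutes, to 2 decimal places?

32.80 minutes

Byte rate = 22,050 × 3 × 2 = 132,300 bytes/s.
Duration = 260,366,400 / 132,300 = 1,968 s.
1,968 s / 60 = 32.80 minutes.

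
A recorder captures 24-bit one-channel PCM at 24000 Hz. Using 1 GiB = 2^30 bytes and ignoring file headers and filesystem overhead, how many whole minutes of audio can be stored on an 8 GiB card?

Uncompressed byte rate = 24,000 × 3 × 1 = 72,000 bytes/s.
Capacity = 8 × 1,073,741,824 = 8,589,934,592 bytes.
8,589,934,592 / 72,000 ≈ 119304.65 s → 1,988 minutes.

1,988 minutes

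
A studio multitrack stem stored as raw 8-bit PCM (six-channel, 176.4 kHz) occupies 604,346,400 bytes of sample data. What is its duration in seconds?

Byte rate = 176,400 × 1 × 6 = 1,058,400 bytes/s.
Duration = 604,346,400 / 1,058,400 = 571 s.

571 seconds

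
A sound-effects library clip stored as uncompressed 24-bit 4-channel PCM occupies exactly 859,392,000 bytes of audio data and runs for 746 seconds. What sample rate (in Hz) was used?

96,000 Hz

Bytes = sample_rate × seconds × bytes_per_sample × channels.
sample_rate = 859,392,000 / (746 × 3 × 4) = 859,392,000 / 8,952 = 96,000 Hz.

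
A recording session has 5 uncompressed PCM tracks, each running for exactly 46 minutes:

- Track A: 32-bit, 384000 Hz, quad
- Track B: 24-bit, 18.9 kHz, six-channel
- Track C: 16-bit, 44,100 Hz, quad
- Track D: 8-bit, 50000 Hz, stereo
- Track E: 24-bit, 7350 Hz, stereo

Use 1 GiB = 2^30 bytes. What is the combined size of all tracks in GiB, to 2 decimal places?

exactly 46 minutes = 2,760 s.
Track A: 384,000 × 2,760 × 4 × 4 = 16,957,440,000 bytes.
Track B: 18,900 × 2,760 × 3 × 6 = 938,952,000 bytes.
Track C: 44,100 × 2,760 × 2 × 4 = 973,728,000 bytes.
Track D: 50,000 × 2,760 × 1 × 2 = 276,000,000 bytes.
Track E: 7,350 × 2,760 × 3 × 2 = 121,716,000 bytes.
Total = 19,267,836,000 bytes = 17.94 GiB.

17.94 GiB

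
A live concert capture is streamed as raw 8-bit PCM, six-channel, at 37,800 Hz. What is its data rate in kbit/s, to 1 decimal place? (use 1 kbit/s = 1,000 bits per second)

1814.4 kbit/s

Bit rate = 37,800 × 8 × 6 = 1,814,400 bits/s.
= 1814.4 kbit/s.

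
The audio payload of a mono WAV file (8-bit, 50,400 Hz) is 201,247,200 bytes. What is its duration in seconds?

3,993 seconds

Byte rate = 50,400 × 1 × 1 = 50,400 bytes/s.
Duration = 201,247,200 / 50,400 = 3,993 s.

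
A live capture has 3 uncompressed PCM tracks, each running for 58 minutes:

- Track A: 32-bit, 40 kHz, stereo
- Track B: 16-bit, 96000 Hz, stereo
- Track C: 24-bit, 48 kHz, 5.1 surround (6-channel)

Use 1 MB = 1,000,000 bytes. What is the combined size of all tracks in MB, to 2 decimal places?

58 minutes = 3,480 s.
Track A: 40,000 × 3,480 × 4 × 2 = 1,113,600,000 bytes.
Track B: 96,000 × 3,480 × 2 × 2 = 1,336,320,000 bytes.
Track C: 48,000 × 3,480 × 3 × 6 = 3,006,720,000 bytes.
Total = 5,456,640,000 bytes = 5456.64 MB.

5456.64 MB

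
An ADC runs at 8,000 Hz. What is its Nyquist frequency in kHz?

4 kHz

Nyquist frequency = sample rate / 2 = 8,000 / 2 = 4 kHz.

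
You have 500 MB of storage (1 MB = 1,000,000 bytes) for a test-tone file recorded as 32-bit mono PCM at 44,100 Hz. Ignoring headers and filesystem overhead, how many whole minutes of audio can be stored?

Uncompressed byte rate = 44,100 × 4 × 1 = 176,400 bytes/s.
Capacity = 500 × 1,000,000 = 500,000,000 bytes.
500,000,000 / 176,400 ≈ 2834.47 s → 47 minutes.

47 minutes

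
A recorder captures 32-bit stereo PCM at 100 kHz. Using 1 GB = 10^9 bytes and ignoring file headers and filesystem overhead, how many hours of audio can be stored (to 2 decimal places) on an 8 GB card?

Uncompressed byte rate = 100,000 × 4 × 2 = 800,000 bytes/s.
Capacity = 8 × 1,000,000,000 = 8,000,000,000 bytes.
8,000,000,000 / 800,000 ≈ 10000 s → 2.78 hours.

2.78 hours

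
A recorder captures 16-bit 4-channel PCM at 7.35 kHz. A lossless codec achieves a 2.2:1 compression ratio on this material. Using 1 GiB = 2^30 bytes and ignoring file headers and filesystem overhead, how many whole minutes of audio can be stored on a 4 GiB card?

Uncompressed byte rate = 7,350 × 2 × 4 = 58,800 bytes/s.
After 2.2:1 compression, effective rate ≈ 26727.27 bytes/s.
Capacity = 4 × 1,073,741,824 = 4,294,967,296 bytes.
4,294,967,296 / effective rate ≈ 160696.06 s → 2,678 minutes.

2,678 minutes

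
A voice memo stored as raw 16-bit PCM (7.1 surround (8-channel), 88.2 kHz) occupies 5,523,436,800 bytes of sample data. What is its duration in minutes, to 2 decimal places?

Byte rate = 88,200 × 2 × 8 = 1,411,200 bytes/s.
Duration = 5,523,436,800 / 1,411,200 = 3,914 s.
3,914 s / 60 = 65.23 minutes.

65.23 minutes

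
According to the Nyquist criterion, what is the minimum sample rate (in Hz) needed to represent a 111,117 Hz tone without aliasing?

222,234 Hz

Minimum sample rate = 2 × 111,117 Hz = 222,234 Hz.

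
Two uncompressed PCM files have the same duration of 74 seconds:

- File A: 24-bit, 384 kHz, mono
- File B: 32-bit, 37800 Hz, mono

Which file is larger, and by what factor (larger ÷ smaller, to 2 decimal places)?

File A, by a factor of 7.62

File A: 384,000 × 3 × 1 = 1,152,000 bytes/s.
File B: 37,800 × 4 × 1 = 151,200 bytes/s.
File A is larger; ratio = 85,248,000 / 11,188,800 = 7.62.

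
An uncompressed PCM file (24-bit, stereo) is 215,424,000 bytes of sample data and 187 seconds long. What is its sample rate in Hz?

192,000 Hz

Bytes = sample_rate × seconds × bytes_per_sample × channels.
sample_rate = 215,424,000 / (187 × 3 × 2) = 215,424,000 / 1,122 = 192,000 Hz.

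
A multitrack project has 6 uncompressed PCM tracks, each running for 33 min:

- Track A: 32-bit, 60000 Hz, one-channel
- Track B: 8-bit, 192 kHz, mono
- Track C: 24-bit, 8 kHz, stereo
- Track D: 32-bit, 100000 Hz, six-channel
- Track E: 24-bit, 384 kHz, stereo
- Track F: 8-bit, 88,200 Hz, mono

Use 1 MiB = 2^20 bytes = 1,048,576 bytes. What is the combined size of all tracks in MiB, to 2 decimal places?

9955.36 MiB

33 min = 1,980 s.
Track A: 60,000 × 1,980 × 4 × 1 = 475,200,000 bytes.
Track B: 192,000 × 1,980 × 1 × 1 = 380,160,000 bytes.
Track C: 8,000 × 1,980 × 3 × 2 = 95,040,000 bytes.
Track D: 100,000 × 1,980 × 4 × 6 = 4,752,000,000 bytes.
Track E: 384,000 × 1,980 × 3 × 2 = 4,561,920,000 bytes.
Track F: 88,200 × 1,980 × 1 × 1 = 174,636,000 bytes.
Total = 10,438,956,000 bytes = 9955.36 MiB.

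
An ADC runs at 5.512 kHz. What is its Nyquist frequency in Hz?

Nyquist frequency = sample rate / 2 = 5,512 / 2 = 2,756 Hz.

2,756 Hz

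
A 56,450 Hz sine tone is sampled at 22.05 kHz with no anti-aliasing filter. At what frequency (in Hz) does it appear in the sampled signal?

Nyquist = 22,050/2 = 11,025 Hz; 56,450 Hz exceeds it.
Alias = |56,450 − 3×22,050| = |56,450 − 66,150| = 9,700 Hz.

9,700 Hz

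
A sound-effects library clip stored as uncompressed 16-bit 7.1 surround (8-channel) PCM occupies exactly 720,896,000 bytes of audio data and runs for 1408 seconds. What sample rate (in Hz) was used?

32,000 Hz

Bytes = sample_rate × seconds × bytes_per_sample × channels.
sample_rate = 720,896,000 / (1,408 × 2 × 8) = 720,896,000 / 22,528 = 32,000 Hz.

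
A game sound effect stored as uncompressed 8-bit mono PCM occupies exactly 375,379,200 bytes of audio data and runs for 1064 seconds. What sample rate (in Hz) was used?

352,800 Hz

Bytes = sample_rate × seconds × bytes_per_sample × channels.
sample_rate = 375,379,200 / (1,064 × 1 × 1) = 375,379,200 / 1,064 = 352,800 Hz.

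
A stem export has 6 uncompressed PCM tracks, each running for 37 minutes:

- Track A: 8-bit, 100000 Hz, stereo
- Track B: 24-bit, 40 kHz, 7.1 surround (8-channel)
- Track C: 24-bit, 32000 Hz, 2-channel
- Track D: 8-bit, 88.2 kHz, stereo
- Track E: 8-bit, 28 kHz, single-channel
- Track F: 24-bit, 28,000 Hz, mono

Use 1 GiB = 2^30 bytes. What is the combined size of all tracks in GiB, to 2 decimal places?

3.39 GiB

37 minutes = 2,220 s.
Track A: 100,000 × 2,220 × 1 × 2 = 444,000,000 bytes.
Track B: 40,000 × 2,220 × 3 × 8 = 2,131,200,000 bytes.
Track C: 32,000 × 2,220 × 3 × 2 = 426,240,000 bytes.
Track D: 88,200 × 2,220 × 1 × 2 = 391,608,000 bytes.
Track E: 28,000 × 2,220 × 1 × 1 = 62,160,000 bytes.
Track F: 28,000 × 2,220 × 3 × 1 = 186,480,000 bytes.
Total = 3,641,688,000 bytes = 3.39 GiB.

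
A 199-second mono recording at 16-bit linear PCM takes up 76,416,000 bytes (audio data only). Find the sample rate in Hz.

Bytes = sample_rate × seconds × bytes_per_sample × channels.
sample_rate = 76,416,000 / (199 × 2 × 1) = 76,416,000 / 398 = 192,000 Hz.

192,000 Hz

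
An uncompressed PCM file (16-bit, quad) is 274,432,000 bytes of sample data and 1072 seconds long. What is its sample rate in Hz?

Bytes = sample_rate × seconds × bytes_per_sample × channels.
sample_rate = 274,432,000 / (1,072 × 2 × 4) = 274,432,000 / 8,576 = 32,000 Hz.

32,000 Hz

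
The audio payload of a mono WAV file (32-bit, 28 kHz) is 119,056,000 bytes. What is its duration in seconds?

Byte rate = 28,000 × 4 × 1 = 112,000 bytes/s.
Duration = 119,056,000 / 112,000 = 1,063 s.

1,063 seconds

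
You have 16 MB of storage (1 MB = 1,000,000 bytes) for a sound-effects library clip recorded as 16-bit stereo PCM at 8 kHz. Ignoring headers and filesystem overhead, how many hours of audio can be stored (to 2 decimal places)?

0.14 hours

Uncompressed byte rate = 8,000 × 2 × 2 = 32,000 bytes/s.
Capacity = 16 × 1,000,000 = 16,000,000 bytes.
16,000,000 / 32,000 ≈ 500 s → 0.14 hours.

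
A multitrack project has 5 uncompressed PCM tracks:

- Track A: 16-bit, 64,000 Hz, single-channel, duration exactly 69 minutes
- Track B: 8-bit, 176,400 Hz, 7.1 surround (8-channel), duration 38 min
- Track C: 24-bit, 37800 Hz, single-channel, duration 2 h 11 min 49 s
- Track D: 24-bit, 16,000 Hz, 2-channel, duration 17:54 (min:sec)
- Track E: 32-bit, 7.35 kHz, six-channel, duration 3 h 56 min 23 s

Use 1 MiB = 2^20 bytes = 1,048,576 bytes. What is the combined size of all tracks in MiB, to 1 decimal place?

Track A: exactly 69 minutes = 4,140 s; 64,000 × 4,140 × 2 × 1 = 529,920,000 bytes.
Track B: 38 min = 2,280 s; 176,400 × 2,280 × 1 × 8 = 3,217,536,000 bytes.
Track C: 2 h 11 min 49 s = 7,909 s; 37,800 × 7,909 × 3 × 1 = 896,880,600 bytes.
Track D: 17:54 (min:sec) = 1,074 s; 16,000 × 1,074 × 3 × 2 = 103,104,000 bytes.
Track E: 3 h 56 min 23 s = 14,183 s; 7,350 × 14,183 × 4 × 6 = 2,501,881,200 bytes.
Total = 7,249,321,800 bytes = 6913.5 MiB.

6913.5 MiB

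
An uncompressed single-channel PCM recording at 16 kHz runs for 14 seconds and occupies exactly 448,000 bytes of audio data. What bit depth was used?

Bytes per sample = 448,000 / (16,000 × 14 × 1) = 448,000 / 224,000 = 2.
Bit depth = 2 × 8 = 16 bits.

16 bits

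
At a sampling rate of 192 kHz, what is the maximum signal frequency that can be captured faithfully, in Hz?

96,000 Hz

Nyquist frequency = sample rate / 2 = 192,000 / 2 = 96,000 Hz.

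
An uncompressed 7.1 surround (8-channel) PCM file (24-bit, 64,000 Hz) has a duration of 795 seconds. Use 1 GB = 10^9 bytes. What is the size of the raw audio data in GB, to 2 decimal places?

1.22 GB

Bytes = 64,000 samples/s × 795 s × 3 bytes/sample × 8 ch = 1,221,120,000 bytes.
1,221,120,000 / 1,000,000,000 = 1.22 GB.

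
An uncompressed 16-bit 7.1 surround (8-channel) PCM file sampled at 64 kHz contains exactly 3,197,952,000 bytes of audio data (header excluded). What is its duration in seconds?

3,123 seconds

Byte rate = 64,000 × 2 × 8 = 1,024,000 bytes/s.
Duration = 3,197,952,000 / 1,024,000 = 3,123 s.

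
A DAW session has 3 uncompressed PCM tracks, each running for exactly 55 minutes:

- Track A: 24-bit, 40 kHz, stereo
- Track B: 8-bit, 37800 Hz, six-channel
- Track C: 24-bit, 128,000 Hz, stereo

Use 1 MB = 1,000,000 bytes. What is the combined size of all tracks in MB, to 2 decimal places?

exactly 55 minutes = 3,300 s.
Track A: 40,000 × 3,300 × 3 × 2 = 792,000,000 bytes.
Track B: 37,800 × 3,300 × 1 × 6 = 748,440,000 bytes.
Track C: 128,000 × 3,300 × 3 × 2 = 2,534,400,000 bytes.
Total = 4,074,840,000 bytes = 4074.84 MB.

4074.84 MB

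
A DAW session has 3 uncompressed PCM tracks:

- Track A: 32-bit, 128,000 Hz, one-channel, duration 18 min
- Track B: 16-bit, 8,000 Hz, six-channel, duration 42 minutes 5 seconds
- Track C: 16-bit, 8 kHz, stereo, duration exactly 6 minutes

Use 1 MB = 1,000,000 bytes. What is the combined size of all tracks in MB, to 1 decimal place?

Track A: 18 min = 1,080 s; 128,000 × 1,080 × 4 × 1 = 552,960,000 bytes.
Track B: 42 minutes 5 seconds = 2,525 s; 8,000 × 2,525 × 2 × 6 = 242,400,000 bytes.
Track C: exactly 6 minutes = 360 s; 8,000 × 360 × 2 × 2 = 11,520,000 bytes.
Total = 806,880,000 bytes = 806.9 MB.

806.9 MB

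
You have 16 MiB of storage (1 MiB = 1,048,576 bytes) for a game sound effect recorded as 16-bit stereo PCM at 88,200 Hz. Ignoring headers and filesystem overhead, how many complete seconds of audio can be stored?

Uncompressed byte rate = 88,200 × 2 × 2 = 352,800 bytes/s.
Capacity = 16 × 1,048,576 = 16,777,216 bytes.
16,777,216 / 352,800 ≈ 47.55 s → 47 seconds.

47 seconds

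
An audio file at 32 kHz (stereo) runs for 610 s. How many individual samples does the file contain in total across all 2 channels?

39,040,000 samples

32,000 × 610 s × 2 ch = 39,040,000 samples.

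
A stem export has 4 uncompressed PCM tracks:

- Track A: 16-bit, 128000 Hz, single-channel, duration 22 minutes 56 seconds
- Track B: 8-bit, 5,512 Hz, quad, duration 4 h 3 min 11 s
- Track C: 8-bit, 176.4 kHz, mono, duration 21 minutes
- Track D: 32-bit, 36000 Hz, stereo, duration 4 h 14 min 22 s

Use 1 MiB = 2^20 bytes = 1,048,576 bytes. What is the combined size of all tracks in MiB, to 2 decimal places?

5046.54 MiB

Track A: 22 minutes 56 seconds = 1,376 s; 128,000 × 1,376 × 2 × 1 = 352,256,000 bytes.
Track B: 4 h 3 min 11 s = 14,591 s; 5,512 × 14,591 × 1 × 4 = 321,702,368 bytes.
Track C: 21 minutes = 1,260 s; 176,400 × 1,260 × 1 × 1 = 222,264,000 bytes.
Track D: 4 h 14 min 22 s = 15,262 s; 36,000 × 15,262 × 4 × 2 = 4,395,456,000 bytes.
Total = 5,291,678,368 bytes = 5046.54 MiB.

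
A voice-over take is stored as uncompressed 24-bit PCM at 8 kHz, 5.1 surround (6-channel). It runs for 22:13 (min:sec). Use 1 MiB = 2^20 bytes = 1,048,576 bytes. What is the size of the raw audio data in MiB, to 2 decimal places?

Duration = 22:13 (min:sec) = 1,333 s.
Bytes = 8,000 samples/s × 1,333 s × 3 bytes/sample × 6 ch = 191,952,000 bytes.
191,952,000 / 1,048,576 = 183.06 MiB.

183.06 MiB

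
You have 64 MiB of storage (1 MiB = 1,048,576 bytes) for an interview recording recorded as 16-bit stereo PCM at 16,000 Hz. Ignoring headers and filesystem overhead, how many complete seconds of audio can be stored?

1,048 seconds

Uncompressed byte rate = 16,000 × 2 × 2 = 64,000 bytes/s.
Capacity = 64 × 1,048,576 = 67,108,864 bytes.
67,108,864 / 64,000 ≈ 1048.58 s → 1,048 seconds.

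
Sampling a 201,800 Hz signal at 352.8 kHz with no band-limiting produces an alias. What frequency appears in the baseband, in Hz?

151,000 Hz

Nyquist = 352,800/2 = 176,400 Hz; 201,800 Hz exceeds it.
Alias = |201,800 − 1×352,800| = |201,800 − 352,800| = 151,000 Hz.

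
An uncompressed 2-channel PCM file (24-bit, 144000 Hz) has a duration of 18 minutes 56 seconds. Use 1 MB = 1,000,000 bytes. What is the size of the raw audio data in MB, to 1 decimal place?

Duration = 18 minutes 56 seconds = 1,136 s.
Bytes = 144,000 samples/s × 1,136 s × 3 bytes/sample × 2 ch = 981,504,000 bytes.
981,504,000 / 1,000,000 = 981.5 MB.

981.5 MB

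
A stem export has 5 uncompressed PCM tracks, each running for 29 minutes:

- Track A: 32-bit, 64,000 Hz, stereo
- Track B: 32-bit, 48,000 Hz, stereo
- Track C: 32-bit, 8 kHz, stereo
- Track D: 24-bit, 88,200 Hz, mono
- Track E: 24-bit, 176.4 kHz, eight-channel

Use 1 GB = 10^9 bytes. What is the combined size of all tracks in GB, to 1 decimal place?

29 minutes = 1,740 s.
Track A: 64,000 × 1,740 × 4 × 2 = 890,880,000 bytes.
Track B: 48,000 × 1,740 × 4 × 2 = 668,160,000 bytes.
Track C: 8,000 × 1,740 × 4 × 2 = 111,360,000 bytes.
Track D: 88,200 × 1,740 × 3 × 1 = 460,404,000 bytes.
Track E: 176,400 × 1,740 × 3 × 8 = 7,366,464,000 bytes.
Total = 9,497,268,000 bytes = 9.5 GB.

9.5 GB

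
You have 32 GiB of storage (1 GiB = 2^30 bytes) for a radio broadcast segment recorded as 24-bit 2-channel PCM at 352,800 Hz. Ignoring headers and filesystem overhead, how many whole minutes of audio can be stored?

270 minutes

Uncompressed byte rate = 352,800 × 3 × 2 = 2,116,800 bytes/s.
Capacity = 32 × 1,073,741,824 = 34,359,738,368 bytes.
34,359,738,368 / 2,116,800 ≈ 16231.92 s → 270 minutes.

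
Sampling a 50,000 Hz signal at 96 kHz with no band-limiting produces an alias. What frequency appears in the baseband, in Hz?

46,000 Hz

Nyquist = 96,000/2 = 48,000 Hz; 50,000 Hz exceeds it.
Alias = |50,000 − 1×96,000| = |50,000 − 96,000| = 46,000 Hz.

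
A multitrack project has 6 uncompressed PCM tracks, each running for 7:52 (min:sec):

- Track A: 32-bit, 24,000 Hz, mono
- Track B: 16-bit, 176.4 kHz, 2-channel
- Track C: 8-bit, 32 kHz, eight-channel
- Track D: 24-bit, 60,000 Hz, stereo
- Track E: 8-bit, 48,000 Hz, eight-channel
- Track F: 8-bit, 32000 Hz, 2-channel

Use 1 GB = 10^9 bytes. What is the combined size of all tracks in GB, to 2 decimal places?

0.88 GB

7:52 (min:sec) = 472 s.
Track A: 24,000 × 472 × 4 × 1 = 45,312,000 bytes.
Track B: 176,400 × 472 × 2 × 2 = 333,043,200 bytes.
Track C: 32,000 × 472 × 1 × 8 = 120,832,000 bytes.
Track D: 60,000 × 472 × 3 × 2 = 169,920,000 bytes.
Track E: 48,000 × 472 × 1 × 8 = 181,248,000 bytes.
Track F: 32,000 × 472 × 1 × 2 = 30,208,000 bytes.
Total = 880,563,200 bytes = 0.88 GB.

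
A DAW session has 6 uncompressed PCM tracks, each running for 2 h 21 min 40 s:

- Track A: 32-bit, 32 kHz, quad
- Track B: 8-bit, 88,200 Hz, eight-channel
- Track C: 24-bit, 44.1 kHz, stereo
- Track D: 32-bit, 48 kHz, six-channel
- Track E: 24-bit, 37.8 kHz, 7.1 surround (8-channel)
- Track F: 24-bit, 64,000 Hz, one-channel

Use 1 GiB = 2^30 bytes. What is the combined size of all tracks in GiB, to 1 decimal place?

2 h 21 min 40 s = 8,500 s.
Track A: 32,000 × 8,500 × 4 × 4 = 4,352,000,000 bytes.
Track B: 88,200 × 8,500 × 1 × 8 = 5,997,600,000 bytes.
Track C: 44,100 × 8,500 × 3 × 2 = 2,249,100,000 bytes.
Track D: 48,000 × 8,500 × 4 × 6 = 9,792,000,000 bytes.
Track E: 37,800 × 8,500 × 3 × 8 = 7,711,200,000 bytes.
Track F: 64,000 × 8,500 × 3 × 1 = 1,632,000,000 bytes.
Total = 31,733,900,000 bytes = 29.6 GiB.

29.6 GiB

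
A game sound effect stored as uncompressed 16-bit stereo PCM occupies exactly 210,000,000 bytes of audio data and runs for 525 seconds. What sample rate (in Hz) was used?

100,000 Hz

Bytes = sample_rate × seconds × bytes_per_sample × channels.
sample_rate = 210,000,000 / (525 × 2 × 2) = 210,000,000 / 2,100 = 100,000 Hz.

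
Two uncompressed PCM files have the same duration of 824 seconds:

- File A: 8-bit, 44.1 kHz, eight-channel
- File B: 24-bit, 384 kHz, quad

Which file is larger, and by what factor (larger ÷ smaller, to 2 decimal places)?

File B, by a factor of 13.06

File A: 44,100 × 1 × 8 = 352,800 bytes/s.
File B: 384,000 × 3 × 4 = 4,608,000 bytes/s.
File B is larger; ratio = 3,796,992,000 / 290,707,200 = 13.06.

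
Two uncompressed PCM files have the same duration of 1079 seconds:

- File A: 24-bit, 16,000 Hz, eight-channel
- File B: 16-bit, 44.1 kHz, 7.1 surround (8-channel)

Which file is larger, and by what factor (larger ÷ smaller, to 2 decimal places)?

File A: 16,000 × 3 × 8 = 384,000 bytes/s.
File B: 44,100 × 2 × 8 = 705,600 bytes/s.
File B is larger; ratio = 761,342,400 / 414,336,000 = 1.84.

File B, by a factor of 1.84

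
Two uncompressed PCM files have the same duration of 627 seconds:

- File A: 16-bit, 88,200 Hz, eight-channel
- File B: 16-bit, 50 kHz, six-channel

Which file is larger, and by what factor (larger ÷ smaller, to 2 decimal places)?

File A, by a factor of 2.35

File A: 88,200 × 2 × 8 = 1,411,200 bytes/s.
File B: 50,000 × 2 × 6 = 600,000 bytes/s.
File A is larger; ratio = 884,822,400 / 376,200,000 = 2.35.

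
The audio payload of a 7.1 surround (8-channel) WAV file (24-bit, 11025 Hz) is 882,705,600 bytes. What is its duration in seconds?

Byte rate = 11,025 × 3 × 8 = 264,600 bytes/s.
Duration = 882,705,600 / 264,600 = 3,336 s.

3,336 seconds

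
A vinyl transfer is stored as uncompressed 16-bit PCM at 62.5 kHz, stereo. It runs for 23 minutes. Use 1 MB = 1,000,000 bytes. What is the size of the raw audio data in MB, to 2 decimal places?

Duration = 23 minutes = 1,380 s.
Bytes = 62,500 samples/s × 1,380 s × 2 bytes/sample × 2 ch = 345,000,000 bytes.
345,000,000 / 1,000,000 = 345.00 MB.

345.00 MB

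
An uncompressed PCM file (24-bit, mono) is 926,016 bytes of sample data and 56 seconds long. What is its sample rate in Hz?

5,512 Hz

Bytes = sample_rate × seconds × bytes_per_sample × channels.
sample_rate = 926,016 / (56 × 3 × 1) = 926,016 / 168 = 5,512 Hz.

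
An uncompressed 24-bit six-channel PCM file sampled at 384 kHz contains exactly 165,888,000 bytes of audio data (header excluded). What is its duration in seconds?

24 seconds

Byte rate = 384,000 × 3 × 6 = 6,912,000 bytes/s.
Duration = 165,888,000 / 6,912,000 = 24 s.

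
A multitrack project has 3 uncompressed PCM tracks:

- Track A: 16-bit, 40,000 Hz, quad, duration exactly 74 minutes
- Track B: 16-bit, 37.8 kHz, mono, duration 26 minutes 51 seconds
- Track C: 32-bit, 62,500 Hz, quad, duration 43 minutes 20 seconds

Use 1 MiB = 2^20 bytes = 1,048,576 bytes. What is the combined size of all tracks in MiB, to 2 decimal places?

3950.68 MiB

Track A: exactly 74 minutes = 4,440 s; 40,000 × 4,440 × 2 × 4 = 1,420,800,000 bytes.
Track B: 26 minutes 51 seconds = 1,611 s; 37,800 × 1,611 × 2 × 1 = 121,791,600 bytes.
Track C: 43 minutes 20 seconds = 2,600 s; 62,500 × 2,600 × 4 × 4 = 2,600,000,000 bytes.
Total = 4,142,591,600 bytes = 3950.68 MiB.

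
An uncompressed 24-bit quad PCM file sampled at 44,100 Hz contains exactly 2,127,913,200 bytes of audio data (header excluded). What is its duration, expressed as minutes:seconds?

Byte rate = 44,100 × 3 × 4 = 529,200 bytes/s.
Duration = 2,127,913,200 / 529,200 = 4,021 s.
4,021 s = 67:01.

67:01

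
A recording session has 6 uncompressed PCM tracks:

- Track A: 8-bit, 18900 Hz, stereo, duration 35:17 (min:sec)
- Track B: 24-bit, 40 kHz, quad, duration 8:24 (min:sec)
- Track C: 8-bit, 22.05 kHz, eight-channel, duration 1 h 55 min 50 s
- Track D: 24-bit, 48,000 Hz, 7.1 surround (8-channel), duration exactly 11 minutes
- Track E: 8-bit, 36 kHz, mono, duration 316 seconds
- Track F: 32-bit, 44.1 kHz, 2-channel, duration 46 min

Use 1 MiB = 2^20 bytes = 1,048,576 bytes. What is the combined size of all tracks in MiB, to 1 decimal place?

3140.8 MiB

Track A: 35:17 (min:sec) = 2,117 s; 18,900 × 2,117 × 1 × 2 = 80,022,600 bytes.
Track B: 8:24 (min:sec) = 504 s; 40,000 × 504 × 3 × 4 = 241,920,000 bytes.
Track C: 1 h 55 min 50 s = 6,950 s; 22,050 × 6,950 × 1 × 8 = 1,225,980,000 bytes.
Track D: exactly 11 minutes = 660 s; 48,000 × 660 × 3 × 8 = 760,320,000 bytes.
Track E: 36,000 × 316 × 1 × 1 = 11,376,000 bytes.
Track F: 46 min = 2,760 s; 44,100 × 2,760 × 4 × 2 = 973,728,000 bytes.
Total = 3,293,346,600 bytes = 3140.8 MiB.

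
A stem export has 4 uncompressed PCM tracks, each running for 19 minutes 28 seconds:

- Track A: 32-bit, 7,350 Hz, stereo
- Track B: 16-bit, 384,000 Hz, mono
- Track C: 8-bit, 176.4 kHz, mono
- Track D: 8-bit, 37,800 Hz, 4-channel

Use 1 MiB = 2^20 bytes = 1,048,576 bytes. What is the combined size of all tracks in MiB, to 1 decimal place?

1285.9 MiB

19 minutes 28 seconds = 1,168 s.
Track A: 7,350 × 1,168 × 4 × 2 = 68,678,400 bytes.
Track B: 384,000 × 1,168 × 2 × 1 = 897,024,000 bytes.
Track C: 176,400 × 1,168 × 1 × 1 = 206,035,200 bytes.
Track D: 37,800 × 1,168 × 1 × 4 = 176,601,600 bytes.
Total = 1,348,339,200 bytes = 1285.9 MiB.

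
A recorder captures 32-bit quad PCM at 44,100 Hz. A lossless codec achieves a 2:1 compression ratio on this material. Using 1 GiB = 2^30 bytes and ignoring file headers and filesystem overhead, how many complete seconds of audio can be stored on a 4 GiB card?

12,173 seconds

Uncompressed byte rate = 44,100 × 4 × 4 = 705,600 bytes/s.
After 2:1 compression, effective rate ≈ 352800 bytes/s.
Capacity = 4 × 1,073,741,824 = 4,294,967,296 bytes.
4,294,967,296 / effective rate ≈ 12173.94 s → 12,173 seconds.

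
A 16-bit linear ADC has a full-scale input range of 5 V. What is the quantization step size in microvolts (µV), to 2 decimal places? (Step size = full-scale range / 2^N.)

5 V / 2^16 = 5 / 65,536 V = 76.29 µV.

76.29 µV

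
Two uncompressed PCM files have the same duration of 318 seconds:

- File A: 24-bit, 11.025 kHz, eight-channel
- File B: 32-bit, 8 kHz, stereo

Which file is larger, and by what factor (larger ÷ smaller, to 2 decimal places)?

File A, by a factor of 4.13

File A: 11,025 × 3 × 8 = 264,600 bytes/s.
File B: 8,000 × 4 × 2 = 64,000 bytes/s.
File A is larger; ratio = 84,142,800 / 20,352,000 = 4.13.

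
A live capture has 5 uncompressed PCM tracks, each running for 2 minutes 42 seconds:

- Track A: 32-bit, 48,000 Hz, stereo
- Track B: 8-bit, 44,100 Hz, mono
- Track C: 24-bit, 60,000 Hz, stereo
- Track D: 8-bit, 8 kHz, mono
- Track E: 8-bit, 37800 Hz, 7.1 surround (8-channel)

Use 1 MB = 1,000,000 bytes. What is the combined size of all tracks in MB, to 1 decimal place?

178.0 MB

2 minutes 42 seconds = 162 s.
Track A: 48,000 × 162 × 4 × 2 = 62,208,000 bytes.
Track B: 44,100 × 162 × 1 × 1 = 7,144,200 bytes.
Track C: 60,000 × 162 × 3 × 2 = 58,320,000 bytes.
Track D: 8,000 × 162 × 1 × 1 = 1,296,000 bytes.
Track E: 37,800 × 162 × 1 × 8 = 48,988,800 bytes.
Total = 177,957,000 bytes = 178.0 MB.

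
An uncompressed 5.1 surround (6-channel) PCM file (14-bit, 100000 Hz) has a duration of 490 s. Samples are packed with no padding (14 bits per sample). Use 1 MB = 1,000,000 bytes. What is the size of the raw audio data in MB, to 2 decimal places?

514.50 MB

Bits = 100,000 × 490 × 14 × 6 = 4,116,000,000 bits = 514,500,000 bytes.
514,500,000 / 1,000,000 = 514.50 MB.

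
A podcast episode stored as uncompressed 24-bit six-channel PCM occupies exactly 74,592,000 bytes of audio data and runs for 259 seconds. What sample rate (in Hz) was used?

Bytes = sample_rate × seconds × bytes_per_sample × channels.
sample_rate = 74,592,000 / (259 × 3 × 6) = 74,592,000 / 4,662 = 16,000 Hz.

16,000 Hz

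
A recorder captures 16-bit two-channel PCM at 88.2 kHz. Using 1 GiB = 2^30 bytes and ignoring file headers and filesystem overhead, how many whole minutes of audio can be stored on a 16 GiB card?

Uncompressed byte rate = 88,200 × 2 × 2 = 352,800 bytes/s.
Capacity = 16 × 1,073,741,824 = 17,179,869,184 bytes.
17,179,869,184 / 352,800 ≈ 48695.77 s → 811 minutes.

811 minutes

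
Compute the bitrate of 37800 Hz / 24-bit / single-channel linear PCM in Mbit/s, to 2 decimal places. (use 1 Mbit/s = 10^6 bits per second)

Bit rate = 37,800 × 24 × 1 = 907,200 bits/s.
= 0.91 Mbit/s.

0.91 Mbit/s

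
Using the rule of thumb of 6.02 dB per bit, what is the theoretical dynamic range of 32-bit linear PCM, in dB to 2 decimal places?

192.64 dB

32 × 6.02 = 192.64 dB.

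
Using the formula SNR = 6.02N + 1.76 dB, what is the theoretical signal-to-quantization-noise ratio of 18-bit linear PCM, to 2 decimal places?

6.02 × 18 + 1.76 = 110.12 dB.

110.12 dB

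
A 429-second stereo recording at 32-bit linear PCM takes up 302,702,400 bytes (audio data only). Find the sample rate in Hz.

Bytes = sample_rate × seconds × bytes_per_sample × channels.
sample_rate = 302,702,400 / (429 × 4 × 2) = 302,702,400 / 3,432 = 88,200 Hz.

88,200 Hz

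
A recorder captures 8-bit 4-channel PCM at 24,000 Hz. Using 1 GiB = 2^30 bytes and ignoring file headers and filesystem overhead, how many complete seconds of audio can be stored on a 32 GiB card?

Uncompressed byte rate = 24,000 × 1 × 4 = 96,000 bytes/s.
Capacity = 32 × 1,073,741,824 = 34,359,738,368 bytes.
34,359,738,368 / 96,000 ≈ 357913.94 s → 357,913 seconds.

357,913 seconds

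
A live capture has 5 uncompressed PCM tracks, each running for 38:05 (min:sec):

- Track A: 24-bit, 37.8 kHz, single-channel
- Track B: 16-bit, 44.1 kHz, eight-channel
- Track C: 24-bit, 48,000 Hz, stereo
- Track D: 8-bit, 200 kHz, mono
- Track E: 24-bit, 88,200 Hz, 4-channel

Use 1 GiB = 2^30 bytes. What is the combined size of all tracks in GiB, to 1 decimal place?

38:05 (min:sec) = 2,285 s.
Track A: 37,800 × 2,285 × 3 × 1 = 259,119,000 bytes.
Track B: 44,100 × 2,285 × 2 × 8 = 1,612,296,000 bytes.
Track C: 48,000 × 2,285 × 3 × 2 = 658,080,000 bytes.
Track D: 200,000 × 2,285 × 1 × 1 = 457,000,000 bytes.
Track E: 88,200 × 2,285 × 3 × 4 = 2,418,444,000 bytes.
Total = 5,404,939,000 bytes = 5.0 GiB.

5.0 GiB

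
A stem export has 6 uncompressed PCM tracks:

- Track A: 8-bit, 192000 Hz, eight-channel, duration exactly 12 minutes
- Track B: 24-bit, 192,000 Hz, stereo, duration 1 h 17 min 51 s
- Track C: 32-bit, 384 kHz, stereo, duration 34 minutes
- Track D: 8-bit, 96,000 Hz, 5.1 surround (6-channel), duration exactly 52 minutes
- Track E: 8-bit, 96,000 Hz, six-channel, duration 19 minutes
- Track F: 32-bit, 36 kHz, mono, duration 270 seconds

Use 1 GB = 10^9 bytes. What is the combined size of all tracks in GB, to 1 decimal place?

Track A: exactly 12 minutes = 720 s; 192,000 × 720 × 1 × 8 = 1,105,920,000 bytes.
Track B: 1 h 17 min 51 s = 4,671 s; 192,000 × 4,671 × 3 × 2 = 5,380,992,000 bytes.
Track C: 34 minutes = 2,040 s; 384,000 × 2,040 × 4 × 2 = 6,266,880,000 bytes.
Track D: exactly 52 minutes = 3,120 s; 96,000 × 3,120 × 1 × 6 = 1,797,120,000 bytes.
Track E: 19 minutes = 1,140 s; 96,000 × 1,140 × 1 × 6 = 656,640,000 bytes.
Track F: 36,000 × 270 × 4 × 1 = 38,880,000 bytes.
Total = 15,246,432,000 bytes = 15.2 GB.

15.2 GB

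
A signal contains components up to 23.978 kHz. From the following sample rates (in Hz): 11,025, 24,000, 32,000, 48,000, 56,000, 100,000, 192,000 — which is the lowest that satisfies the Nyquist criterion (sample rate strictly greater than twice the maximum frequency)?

48,000 Hz

Need sample rate > 2 × 23,978 = 47,956 Hz.
Lowest listed rate above 47,956 Hz is 48,000 Hz.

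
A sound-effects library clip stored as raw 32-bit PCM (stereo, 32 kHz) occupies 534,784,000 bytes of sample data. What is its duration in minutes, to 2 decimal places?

Byte rate = 32,000 × 4 × 2 = 256,000 bytes/s.
Duration = 534,784,000 / 256,000 = 2,089 s.
2,089 s / 60 = 34.82 minutes.

34.82 minutes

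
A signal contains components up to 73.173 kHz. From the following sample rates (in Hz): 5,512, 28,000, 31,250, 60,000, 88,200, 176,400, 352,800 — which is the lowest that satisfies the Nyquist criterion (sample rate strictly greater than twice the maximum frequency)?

Need sample rate > 2 × 73,173 = 146,346 Hz.
Lowest listed rate above 146,346 Hz is 176,400 Hz.

176,400 Hz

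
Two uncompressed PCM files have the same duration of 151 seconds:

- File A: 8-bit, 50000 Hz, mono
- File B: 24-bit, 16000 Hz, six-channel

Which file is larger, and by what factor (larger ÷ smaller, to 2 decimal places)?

File A: 50,000 × 1 × 1 = 50,000 bytes/s.
File B: 16,000 × 3 × 6 = 288,000 bytes/s.
File B is larger; ratio = 43,488,000 / 7,550,000 = 5.76.

File B, by a factor of 5.76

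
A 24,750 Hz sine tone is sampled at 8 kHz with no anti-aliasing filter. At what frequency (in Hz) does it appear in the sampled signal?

750 Hz

Nyquist = 8,000/2 = 4,000 Hz; 24,750 Hz exceeds it.
Alias = |24,750 − 3×8,000| = |24,750 − 24,000| = 750 Hz.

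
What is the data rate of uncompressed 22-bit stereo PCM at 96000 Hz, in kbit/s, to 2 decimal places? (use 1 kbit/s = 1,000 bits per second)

Bit rate = 96,000 × 22 × 2 = 4,224,000 bits/s.
= 4224.00 kbit/s.

4224.00 kbit/s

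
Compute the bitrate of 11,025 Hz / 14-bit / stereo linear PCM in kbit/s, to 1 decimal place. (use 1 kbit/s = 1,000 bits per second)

308.7 kbit/s

Bit rate = 11,025 × 14 × 2 = 308,700 bits/s.
= 308.7 kbit/s.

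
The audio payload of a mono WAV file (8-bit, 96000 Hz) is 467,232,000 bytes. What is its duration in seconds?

Byte rate = 96,000 × 1 × 1 = 96,000 bytes/s.
Duration = 467,232,000 / 96,000 = 4,867 s.

4,867 seconds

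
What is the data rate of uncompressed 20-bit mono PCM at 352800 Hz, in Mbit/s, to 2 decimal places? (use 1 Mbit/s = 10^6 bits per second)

Bit rate = 352,800 × 20 × 1 = 7,056,000 bits/s.
= 7.06 Mbit/s.

7.06 Mbit/s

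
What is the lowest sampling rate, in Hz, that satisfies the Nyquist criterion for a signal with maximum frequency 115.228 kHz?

230,456 Hz

Minimum sample rate = 2 × 115,228 Hz = 230,456 Hz.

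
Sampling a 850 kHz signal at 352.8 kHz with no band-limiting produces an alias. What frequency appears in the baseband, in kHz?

144.4 kHz

Nyquist = 352,800/2 = 176,400 Hz; 850,000 Hz exceeds it.
Alias = |850,000 − 2×352,800| = |850,000 − 705,600| = 144,400 Hz = 144.4 kHz.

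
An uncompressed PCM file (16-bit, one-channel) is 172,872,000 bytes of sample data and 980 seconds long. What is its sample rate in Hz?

88,200 Hz

Bytes = sample_rate × seconds × bytes_per_sample × channels.
sample_rate = 172,872,000 / (980 × 2 × 1) = 172,872,000 / 1,960 = 88,200 Hz.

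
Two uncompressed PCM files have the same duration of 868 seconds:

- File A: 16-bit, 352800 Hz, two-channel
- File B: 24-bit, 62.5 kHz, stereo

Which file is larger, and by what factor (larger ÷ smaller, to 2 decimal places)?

File A: 352,800 × 2 × 2 = 1,411,200 bytes/s.
File B: 62,500 × 3 × 2 = 375,000 bytes/s.
File A is larger; ratio = 1,224,921,600 / 325,500,000 = 3.76.

File A, by a factor of 3.76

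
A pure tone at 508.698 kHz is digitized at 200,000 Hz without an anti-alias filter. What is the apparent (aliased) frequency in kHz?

Nyquist = 200,000/2 = 100,000 Hz; 508,698 Hz exceeds it.
Alias = |508,698 − 3×200,000| = |508,698 − 600,000| = 91,302 Hz = 91.302 kHz.

91.302 kHz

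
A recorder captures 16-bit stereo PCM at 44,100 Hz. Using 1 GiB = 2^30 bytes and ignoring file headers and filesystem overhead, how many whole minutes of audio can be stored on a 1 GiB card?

101 minutes

Uncompressed byte rate = 44,100 × 2 × 2 = 176,400 bytes/s.
Capacity = 1 × 1,073,741,824 = 1,073,741,824 bytes.
1,073,741,824 / 176,400 ≈ 6086.97 s → 101 minutes.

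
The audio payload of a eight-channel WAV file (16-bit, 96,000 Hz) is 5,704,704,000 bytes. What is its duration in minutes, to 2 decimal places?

61.90 minutes

Byte rate = 96,000 × 2 × 8 = 1,536,000 bytes/s.
Duration = 5,704,704,000 / 1,536,000 = 3,714 s.
3,714 s / 60 = 61.90 minutes.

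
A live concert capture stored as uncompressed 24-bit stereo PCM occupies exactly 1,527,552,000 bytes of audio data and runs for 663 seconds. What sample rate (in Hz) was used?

384,000 Hz

Bytes = sample_rate × seconds × bytes_per_sample × channels.
sample_rate = 1,527,552,000 / (663 × 3 × 2) = 1,527,552,000 / 3,978 = 384,000 Hz.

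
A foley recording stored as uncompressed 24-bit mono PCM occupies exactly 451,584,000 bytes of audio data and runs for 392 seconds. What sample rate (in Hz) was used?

Bytes = sample_rate × seconds × bytes_per_sample × channels.
sample_rate = 451,584,000 / (392 × 3 × 1) = 451,584,000 / 1,176 = 384,000 Hz.

384,000 Hz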